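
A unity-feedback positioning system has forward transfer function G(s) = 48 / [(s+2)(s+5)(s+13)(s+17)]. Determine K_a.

0

The open loop has no poles at the origin → type 0 system.
K_a = lim_{s→0} s^2·G(s) = 0 (the extra factor of s kills the finite limit).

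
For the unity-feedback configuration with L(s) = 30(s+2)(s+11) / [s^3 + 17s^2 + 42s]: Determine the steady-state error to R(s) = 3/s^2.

21/110

The denominator has no term below 42s — 1 pole at s=0, type 1.
K_v = lim_{s→0} s·L(s) = 30·2·11 / 42 = 110/7.
e_ss = 3/K_v = 3/(110/7) = 21/110.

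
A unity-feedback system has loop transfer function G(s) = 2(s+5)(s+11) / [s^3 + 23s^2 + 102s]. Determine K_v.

The denominator has no term below 102s — 1 pole at s=0, type 1.
K_v = lim_{s→0} s·G(s) = 2·5·11 / 102 = 55/51.

55/51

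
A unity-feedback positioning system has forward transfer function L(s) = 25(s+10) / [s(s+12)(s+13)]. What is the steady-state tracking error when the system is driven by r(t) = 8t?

4.992

One free integrator in L(s): this is a type 1 system.
K_v = lim_{s→0} s·L(s) = 25·10 / (12·13) = 125/78.
e_ss = 8/K_v = 8/(125/78) = 4.992.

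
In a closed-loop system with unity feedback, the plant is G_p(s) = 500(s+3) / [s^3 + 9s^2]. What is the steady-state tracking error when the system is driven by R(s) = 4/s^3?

0.024

The denominator has no term below 9s^2 — 2 poles at s=0, type 2.
K_a = lim_{s→0} s^2·G_p(s) = 500·3 / 9 = 500/3.
r(t) = 2t^2 gives R(s) = 4/s^3.
e_ss = 4/K_a = 4/(500/3) = 0.024.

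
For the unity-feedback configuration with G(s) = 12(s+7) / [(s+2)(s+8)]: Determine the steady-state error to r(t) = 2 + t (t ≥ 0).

System type = 0 (no poles at s=0). Taking each input component in turn:
  • 2: e_ss = 2/(1+K_p) with K_p=5.25 → 0.32.
  • t: a type-0 system cannot track it, e_ss → ∞.
The unbounded component dominates.

infinity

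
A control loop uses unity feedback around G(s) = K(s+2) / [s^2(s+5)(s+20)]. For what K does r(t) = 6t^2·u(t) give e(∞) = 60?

G(s) has two factors of s in the denominator, so the system is type 2.
K_a = lim_{s→0} s^2·G(s) = K·2 / (5·20) = 0.02·K.
e_ss = 12/K_a = 60 ⇒ K_a = 0.2 ⇒ K = 0.2/0.02 = 10.

10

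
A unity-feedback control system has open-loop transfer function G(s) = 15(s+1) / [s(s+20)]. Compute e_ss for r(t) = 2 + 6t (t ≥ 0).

8

One free integrator in G(s): this is a type 1 system. By superposition:
  • 2: tracked with zero error.
  • 6t: e_ss = 6/K_v with K_v=0.75 → 8.
Total e_ss = 8.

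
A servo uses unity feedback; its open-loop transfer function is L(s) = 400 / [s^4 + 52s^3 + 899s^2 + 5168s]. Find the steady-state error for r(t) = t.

The denominator has no term below 5168s — 1 pole at s=0, type 1.
K_v = lim_{s→0} s·L(s) = 400 / 5168 = 25/323.
e_ss = 1/K_v = 1/(25/323) = 12.92.

12.92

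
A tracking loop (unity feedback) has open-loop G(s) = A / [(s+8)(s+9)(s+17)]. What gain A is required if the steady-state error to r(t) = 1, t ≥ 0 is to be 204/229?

G(s) has no factors of s in the denominator, so the system is type 0.
K_p = lim_{s→0} G(s) = A / (8·9·17) = (1/1224)·A.
e_ss = 1/(1 + K_p) = 204/229 ⇒ 1 + (1/1224)·A = 229/204 ⇒ A = 150.

150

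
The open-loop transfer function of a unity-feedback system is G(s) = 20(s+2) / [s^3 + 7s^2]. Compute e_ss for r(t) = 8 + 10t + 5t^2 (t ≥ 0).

1.75

The denominator has no term below 7s^2 — 2 poles at s=0, type 2. Taking each input component in turn:
  • 8: tracked with zero error.
  • 10t: tracked with zero error.
  • 5t^2: e_ss = 10/K_a with K_a=40/7 → 1.75.
Total e_ss = 1.75.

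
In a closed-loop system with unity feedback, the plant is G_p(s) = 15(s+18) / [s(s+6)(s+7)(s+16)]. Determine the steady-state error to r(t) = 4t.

448/45

The open loop has one pole at the origin → type 1 system.
K_v = lim_{s→0} s·G_p(s) = 15·18 / (6·7·16) = 45/112.
e_ss = 4/K_v = 4/(45/112) = 448/45.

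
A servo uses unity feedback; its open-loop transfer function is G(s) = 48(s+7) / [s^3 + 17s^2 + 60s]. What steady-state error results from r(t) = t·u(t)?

The denominator has no term below 60s — 1 pole at s=0, type 1.
K_v = lim_{s→0} s·G(s) = 48·7 / 60 = 5.6.
e_ss = 1/K_v = 1/5.6 = 5/28.

5/28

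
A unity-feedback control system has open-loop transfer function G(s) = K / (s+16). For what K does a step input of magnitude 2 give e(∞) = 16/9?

2

G(s) has no factors of s in the denominator, so the system is type 0.
K_p = lim_{s→0} G(s) = K / (16) = 0.0625·K.
e_ss = 2/(1 + K_p) = 16/9 ⇒ 1 + 0.0625·K = 1.125 ⇒ K = 2.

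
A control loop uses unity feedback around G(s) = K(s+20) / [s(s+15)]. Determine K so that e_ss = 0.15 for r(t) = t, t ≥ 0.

5

System type = 1 (one pole at s=0).
K_v = lim_{s→0} s·G(s) = K·20 / (15) = (4/3)·K.
e_ss = 1/K_v = 0.15 ⇒ K_v = 20/3 ⇒ K = (20/3)/(4/3) = 5.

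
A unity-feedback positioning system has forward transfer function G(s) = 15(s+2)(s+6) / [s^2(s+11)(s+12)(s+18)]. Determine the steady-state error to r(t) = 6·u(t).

The open loop has two poles at the origin → type 2 system.
K_p = ∞ for a type-2 system; e_ss to a step is zero.

0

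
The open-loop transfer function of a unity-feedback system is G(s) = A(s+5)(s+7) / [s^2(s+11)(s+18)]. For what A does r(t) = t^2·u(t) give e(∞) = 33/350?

120

G(s) has two factors of s in the denominator, so the system is type 2.
K_a = lim_{s→0} s^2·G(s) = A·5·7 / (11·18) = (35/198)·A.
e_ss = 2/K_a = 33/350 ⇒ K_a = 700/33 ⇒ A = (700/33)/(35/198) = 120.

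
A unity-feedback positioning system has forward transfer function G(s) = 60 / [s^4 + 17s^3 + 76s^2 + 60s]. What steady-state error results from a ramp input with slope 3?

3

Factoring s from the denominator leaves a polynomial with constant term 60, so the system is type 1.
K_v = lim_{s→0} s·G(s) = 60 / 60 = 1.
e_ss = 3/K_v = 3/1 = 3.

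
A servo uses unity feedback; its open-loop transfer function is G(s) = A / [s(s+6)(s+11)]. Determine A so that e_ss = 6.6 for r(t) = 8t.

80

One free integrator in G(s): this is a type 1 system.
K_v = lim_{s→0} s·G(s) = A / (6·11) = (1/66)·A.
e_ss = 8/K_v = 6.6 ⇒ K_v = 40/33 ⇒ A = (40/33)/(1/66) = 80.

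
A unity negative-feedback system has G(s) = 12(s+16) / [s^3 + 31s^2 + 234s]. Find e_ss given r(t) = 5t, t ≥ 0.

Factoring s from the denominator leaves a polynomial with constant term 234, so the system is type 1.
K_v = lim_{s→0} s·G(s) = 12·16 / 234 = 32/39.
e_ss = 5/K_v = 5/(32/39) = 195/32.

195/32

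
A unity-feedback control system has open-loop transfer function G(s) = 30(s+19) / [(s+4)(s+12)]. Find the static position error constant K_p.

No free integrators in G(s): this is a type 0 system.
K_p = lim_{s→0} G(s) = 30·19 / (4·12) = 11.875.

11.875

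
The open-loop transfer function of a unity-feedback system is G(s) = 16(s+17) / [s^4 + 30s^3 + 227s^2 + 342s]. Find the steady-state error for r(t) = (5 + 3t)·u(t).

513/136

Factoring s from the denominator leaves a polynomial with constant term 342, so the system is type 1. By superposition:
  • 5: tracked with zero error.
  • 3t: e_ss = 3/K_v with K_v=136/171 → 513/136.
Total e_ss = 513/136.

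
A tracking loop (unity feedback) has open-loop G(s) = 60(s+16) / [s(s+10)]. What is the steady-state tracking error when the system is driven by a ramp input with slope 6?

0.0625

System type = 1 (one pole at s=0).
K_v = lim_{s→0} s·G(s) = 60·16 / (10) = 96.
e_ss = 6/K_v = 6/96 = 0.0625.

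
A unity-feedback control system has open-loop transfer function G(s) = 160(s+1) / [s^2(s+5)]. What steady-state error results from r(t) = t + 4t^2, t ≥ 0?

0.25

Two free integrators in G(s): this is a type 2 system. Treating each term separately:
  • t: tracked with zero error.
  • 4t^2: e_ss = 8/K_a with K_a=32 → 0.25.
Total e_ss = 0.25.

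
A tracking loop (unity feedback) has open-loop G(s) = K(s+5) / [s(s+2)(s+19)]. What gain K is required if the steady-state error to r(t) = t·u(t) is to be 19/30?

One free integrator in G(s): this is a type 1 system.
K_v = lim_{s→0} s·G(s) = K·5 / (2·19) = (5/38)·K.
e_ss = 1/K_v = 19/30 ⇒ K_v = 30/19 ⇒ K = (30/19)/(5/38) = 12.

12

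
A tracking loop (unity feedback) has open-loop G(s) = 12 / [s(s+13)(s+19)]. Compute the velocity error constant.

System type = 1 (one pole at s=0).
K_v = lim_{s→0} s·G(s) = 12 / (13·19) = 12/247.

12/247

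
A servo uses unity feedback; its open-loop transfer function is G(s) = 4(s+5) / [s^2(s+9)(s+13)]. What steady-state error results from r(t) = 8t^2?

The open loop has two poles at the origin → type 2 system.
K_a = lim_{s→0} s^2·G(s) = 4·5 / (9·13) = 20/117.
r(t) = 8t^2 gives R(s) = 16/s^3.
e_ss = 16/K_a = 16/(20/117) = 93.6.

93.6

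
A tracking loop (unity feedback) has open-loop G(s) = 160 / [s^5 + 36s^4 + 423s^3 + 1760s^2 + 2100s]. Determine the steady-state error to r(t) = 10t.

Lowest-order denominator term is 2100s, so the open loop has 1 pole at the origin → type 1 system.
K_v = lim_{s→0} s·G(s) = 160 / 2100 = 8/105.
e_ss = 10/K_v = 10/(8/105) = 131.25.

131.25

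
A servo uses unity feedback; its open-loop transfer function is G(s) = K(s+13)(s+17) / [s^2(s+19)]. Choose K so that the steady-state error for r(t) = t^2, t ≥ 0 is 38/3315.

15

System type = 2 (two poles at s=0).
K_a = lim_{s→0} s^2·G(s) = K·13·17 / (19) = (221/19)·K.
e_ss = 2/K_a = 38/3315 ⇒ K_a = 3315/19 ⇒ K = (3315/19)/(221/19) = 15.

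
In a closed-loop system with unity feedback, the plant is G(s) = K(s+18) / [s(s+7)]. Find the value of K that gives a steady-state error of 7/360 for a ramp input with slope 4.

System type = 1 (one pole at s=0).
K_v = lim_{s→0} s·G(s) = K·18 / (7) = (18/7)·K.
e_ss = 4/K_v = 7/360 ⇒ K_v = 1440/7 ⇒ K = (1440/7)/(18/7) = 80.

80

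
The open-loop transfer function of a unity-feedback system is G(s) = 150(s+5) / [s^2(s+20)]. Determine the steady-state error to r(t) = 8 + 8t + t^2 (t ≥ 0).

G(s) has two factors of s in the denominator, so the system is type 2. By superposition:
  • 8: tracked with zero error.
  • 8t: tracked with zero error.
  • t^2: e_ss = 2/K_a with K_a=37.5 → 4/75.
Total e_ss = 4/75.

4/75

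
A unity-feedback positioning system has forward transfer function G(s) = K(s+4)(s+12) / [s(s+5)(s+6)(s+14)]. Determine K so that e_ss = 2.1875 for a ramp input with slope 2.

System type = 1 (one pole at s=0).
K_v = lim_{s→0} s·G(s) = K·4·12 / (5·6·14) = (4/35)·K.
e_ss = 2/K_v = 2.1875 ⇒ K_v = 32/35 ⇒ K = (32/35)/(4/35) = 8.

8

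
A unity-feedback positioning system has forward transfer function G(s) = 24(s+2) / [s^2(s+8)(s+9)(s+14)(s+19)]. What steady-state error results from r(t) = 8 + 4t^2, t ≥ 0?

3192

G(s) has two factors of s in the denominator, so the system is type 2. Taking each input component in turn:
  • 8: tracked with zero error.
  • 4t^2: e_ss = 8/K_a with K_a=1/399 → 3192.
Total e_ss = 3192.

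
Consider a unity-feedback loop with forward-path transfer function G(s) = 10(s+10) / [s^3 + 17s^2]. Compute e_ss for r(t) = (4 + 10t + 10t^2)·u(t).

3.4

The denominator has no term below 17s^2 — 2 poles at s=0, type 2. Treating each term separately:
  • 4: tracked with zero error.
  • 10t: tracked with zero error.
  • 10t^2: e_ss = 20/K_a with K_a=100/17 → 3.4.
Total e_ss = 3.4.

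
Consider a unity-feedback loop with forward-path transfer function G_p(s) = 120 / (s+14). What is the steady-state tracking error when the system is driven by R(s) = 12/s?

No free integrators in G_p(s): this is a type 0 system.
K_p = lim_{s→0} G_p(s) = 120 / (14) = 60/7.
e_ss = 12/(1 + K_p) = 12/(67/7) = 84/67.

84/67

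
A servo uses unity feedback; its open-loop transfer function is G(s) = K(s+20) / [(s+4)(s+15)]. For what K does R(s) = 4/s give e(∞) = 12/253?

250

No free integrators in G(s): this is a type 0 system.
K_p = lim_{s→0} G(s) = K·20 / (4·15) = (1/3)·K.
e_ss = 4/(1 + K_p) = 12/253 ⇒ 1 + (1/3)·K = 253/3 ⇒ K = 250.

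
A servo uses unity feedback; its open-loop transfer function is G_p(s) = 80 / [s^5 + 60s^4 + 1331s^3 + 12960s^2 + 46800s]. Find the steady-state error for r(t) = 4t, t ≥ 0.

2340

Lowest-order denominator term is 46800s, so the open loop has 1 pole at the origin → type 1 system.
K_v = lim_{s→0} s·G_p(s) = 80 / 46800 = 1/585.
e_ss = 4/K_v = 4/(1/585) = 2340.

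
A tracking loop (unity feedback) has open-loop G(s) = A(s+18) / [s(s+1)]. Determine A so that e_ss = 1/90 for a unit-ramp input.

The open loop has one pole at the origin → type 1 system.
K_v = lim_{s→0} s·G(s) = A·18 / (1) = 18·A.
e_ss = 1/K_v = 1/90 ⇒ K_v = 90 ⇒ A = 90/18 = 5.

5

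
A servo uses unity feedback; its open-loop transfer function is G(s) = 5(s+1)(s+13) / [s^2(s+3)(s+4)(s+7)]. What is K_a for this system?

G(s) has two factors of s in the denominator, so the system is type 2.
K_a = lim_{s→0} s^2·G(s) = 5·1·13 / (3·4·7) = 65/84.

65/84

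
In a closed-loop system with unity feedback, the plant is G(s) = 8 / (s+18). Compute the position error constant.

4/9

System type = 0 (no poles at s=0).
K_p = lim_{s→0} G(s) = 8 / (18) = 4/9.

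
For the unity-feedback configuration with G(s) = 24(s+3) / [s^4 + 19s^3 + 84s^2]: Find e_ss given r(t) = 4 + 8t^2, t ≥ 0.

56/3

Factoring s^2 from the denominator leaves a polynomial with constant term 84, so the system is type 2. By superposition:
  • 4: tracked with zero error.
  • 8t^2: e_ss = 16/K_a with K_a=6/7 → 56/3.
Total e_ss = 56/3.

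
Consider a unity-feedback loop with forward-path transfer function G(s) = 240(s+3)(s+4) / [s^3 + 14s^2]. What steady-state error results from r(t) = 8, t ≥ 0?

Lowest-order denominator term is 14s^2, so the open loop has 2 poles at the origin → type 2 system.
K_p = ∞ for a type-2 system; e_ss to a step is zero.

0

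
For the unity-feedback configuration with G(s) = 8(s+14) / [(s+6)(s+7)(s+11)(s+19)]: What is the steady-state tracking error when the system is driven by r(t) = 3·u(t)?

1881/635

No free integrators in G(s): this is a type 0 system.
K_p = lim_{s→0} G(s) = 8·14 / (6·7·11·19) = 8/627.
e_ss = 3/(1 + K_p) = 3/(635/627) = 1881/635.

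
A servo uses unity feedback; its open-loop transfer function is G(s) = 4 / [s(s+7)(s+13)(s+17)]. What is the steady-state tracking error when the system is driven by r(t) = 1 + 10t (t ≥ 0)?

System type = 1 (one pole at s=0). By superposition:
  • 1: tracked with zero error.
  • 10t: e_ss = 10/K_v with K_v=4/1547 → 3867.5.
Total e_ss = 3867.5.

3867.5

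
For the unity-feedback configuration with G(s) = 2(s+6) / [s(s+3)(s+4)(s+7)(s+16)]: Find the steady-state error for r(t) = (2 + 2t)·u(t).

224

G(s) has one factor of s in the denominator, so the system is type 1. Treating each term separately:
  • 2: tracked with zero error.
  • 2t: e_ss = 2/K_v with K_v=1/112 → 224.
Total e_ss = 224.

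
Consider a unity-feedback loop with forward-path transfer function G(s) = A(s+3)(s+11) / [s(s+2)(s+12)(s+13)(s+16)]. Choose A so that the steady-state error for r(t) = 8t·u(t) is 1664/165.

One free integrator in G(s): this is a type 1 system.
K_v = lim_{s→0} s·G(s) = A·3·11 / (2·12·13·16) = (11/1664)·A.
e_ss = 8/K_v = 1664/165 ⇒ K_v = 165/208 ⇒ A = (165/208)/(11/1664) = 120.

120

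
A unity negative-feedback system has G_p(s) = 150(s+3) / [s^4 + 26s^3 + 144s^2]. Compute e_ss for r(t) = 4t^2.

2.56

Lowest-order denominator term is 144s^2, so the open loop has 2 poles at the origin → type 2 system.
K_a = lim_{s→0} s^2·G_p(s) = 150·3 / 144 = 3.125.
r(t) = 4t^2 gives R(s) = 8/s^3.
e_ss = 8/K_a = 8/3.125 = 2.56.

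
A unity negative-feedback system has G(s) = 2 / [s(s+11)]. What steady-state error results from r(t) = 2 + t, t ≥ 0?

G(s) has one factor of s in the denominator, so the system is type 1. Treating each term separately:
  • 2: tracked with zero error.
  • t: e_ss = 1/K_v with K_v=2/11 → 5.5.
Total e_ss = 5.5.

5.5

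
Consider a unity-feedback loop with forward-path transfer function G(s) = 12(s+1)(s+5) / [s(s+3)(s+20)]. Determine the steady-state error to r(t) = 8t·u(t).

One free integrator in G(s): this is a type 1 system.
K_v = lim_{s→0} s·G(s) = 12·1·5 / (3·20) = 1.
e_ss = 8/K_v = 8/1 = 8.

8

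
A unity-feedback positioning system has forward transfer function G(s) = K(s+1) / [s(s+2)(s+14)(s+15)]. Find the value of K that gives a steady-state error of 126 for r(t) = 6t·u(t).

20

The open loop has one pole at the origin → type 1 system.
K_v = lim_{s→0} s·G(s) = K·1 / (2·14·15) = (1/420)·K.
e_ss = 6/K_v = 126 ⇒ K_v = 1/21 ⇒ K = (1/21)/(1/420) = 20.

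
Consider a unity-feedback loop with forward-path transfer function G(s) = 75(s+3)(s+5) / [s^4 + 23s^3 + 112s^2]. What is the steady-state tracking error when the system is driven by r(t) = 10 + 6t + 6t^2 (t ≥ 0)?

Factoring s^2 from the denominator leaves a polynomial with constant term 112, so the system is type 2. Taking each input component in turn:
  • 10: tracked with zero error.
  • 6t: tracked with zero error.
  • 6t^2: e_ss = 12/K_a with K_a=1125/112 → 448/375.
Total e_ss = 448/375.

448/375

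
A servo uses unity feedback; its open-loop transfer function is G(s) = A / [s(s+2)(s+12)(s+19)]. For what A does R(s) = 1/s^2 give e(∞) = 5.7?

80

The open loop has one pole at the origin → type 1 system.
K_v = lim_{s→0} s·G(s) = A / (2·12·19) = (1/456)·A.
e_ss = 1/K_v = 5.7 ⇒ K_v = 10/57 ⇒ A = (10/57)/(1/456) = 80.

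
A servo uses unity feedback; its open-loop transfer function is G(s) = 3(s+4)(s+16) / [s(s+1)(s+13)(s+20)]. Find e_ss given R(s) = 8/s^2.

The open loop has one pole at the origin → type 1 system.
K_v = lim_{s→0} s·G(s) = 3·4·16 / (1·13·20) = 48/65.
e_ss = 8/K_v = 8/(48/65) = 65/6.

65/6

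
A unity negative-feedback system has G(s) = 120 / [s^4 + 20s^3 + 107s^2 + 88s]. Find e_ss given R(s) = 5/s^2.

Factoring s from the denominator leaves a polynomial with constant term 88, so the system is type 1.
K_v = lim_{s→0} s·G(s) = 120 / 88 = 15/11.
e_ss = 5/K_v = 5/(15/11) = 11/3.

11/3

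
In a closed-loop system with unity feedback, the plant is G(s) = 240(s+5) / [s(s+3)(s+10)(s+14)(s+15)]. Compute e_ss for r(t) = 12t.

The open loop has one pole at the origin → type 1 system.
K_v = lim_{s→0} s·G(s) = 240·5 / (3·10·14·15) = 4/21.
e_ss = 12/K_v = 12/(4/21) = 63.

63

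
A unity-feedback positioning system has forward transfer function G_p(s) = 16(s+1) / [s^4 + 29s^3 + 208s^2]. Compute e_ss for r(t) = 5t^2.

The denominator has no term below 208s^2 — 2 poles at s=0, type 2.
K_a = lim_{s→0} s^2·G_p(s) = 16·1 / 208 = 1/13.
r(t) = 5t^2 gives R(s) = 10/s^3.
e_ss = 10/K_a = 10/(1/13) = 130.

130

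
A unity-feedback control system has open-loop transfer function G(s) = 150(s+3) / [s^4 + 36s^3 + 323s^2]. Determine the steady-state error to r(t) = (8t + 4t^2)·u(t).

The denominator has no term below 323s^2 — 2 poles at s=0, type 2. Taking each input component in turn:
  • 8t: tracked with zero error.
  • 4t^2: e_ss = 8/K_a with K_a=450/323 → 1292/225.
Total e_ss = 1292/225.

1292/225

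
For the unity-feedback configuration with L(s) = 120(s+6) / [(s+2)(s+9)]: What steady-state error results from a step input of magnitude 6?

6/41

System type = 0 (no poles at s=0).
K_p = lim_{s→0} L(s) = 120·6 / (2·9) = 40.
e_ss = 6/(1 + K_p) = 6/41.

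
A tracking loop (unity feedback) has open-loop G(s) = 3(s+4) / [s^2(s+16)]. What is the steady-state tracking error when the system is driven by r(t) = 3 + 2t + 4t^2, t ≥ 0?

Two free integrators in G(s): this is a type 2 system. Treating each term separately:
  • 3: tracked with zero error.
  • 2t: tracked with zero error.
  • 4t^2: e_ss = 8/K_a with K_a=0.75 → 32/3.
Total e_ss = 32/3.

32/3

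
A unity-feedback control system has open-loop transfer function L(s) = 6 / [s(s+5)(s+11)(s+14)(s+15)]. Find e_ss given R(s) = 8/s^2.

The open loop has one pole at the origin → type 1 system.
K_v = lim_{s→0} s·L(s) = 6 / (5·11·14·15) = 1/1925.
e_ss = 8/K_v = 8/(1/1925) = 15400.

15400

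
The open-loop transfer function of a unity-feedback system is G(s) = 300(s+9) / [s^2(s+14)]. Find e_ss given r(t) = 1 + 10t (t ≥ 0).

G(s) has two factors of s in the denominator, so the system is type 2. Treating each term separately:
  • 1: tracked with zero error.
  • 10t: tracked with zero error.
Total e_ss = 0.

0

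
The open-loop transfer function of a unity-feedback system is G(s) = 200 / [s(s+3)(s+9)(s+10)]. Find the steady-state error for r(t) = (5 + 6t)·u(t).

8.1

G(s) has one factor of s in the denominator, so the system is type 1. By superposition:
  • 5: tracked with zero error.
  • 6t: e_ss = 6/K_v with K_v=20/27 → 8.1.
Total e_ss = 8.1.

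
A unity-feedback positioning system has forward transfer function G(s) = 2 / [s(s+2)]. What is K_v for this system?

G(s) has one factor of s in the denominator, so the system is type 1.
K_v = lim_{s→0} s·G(s) = 2 / (2) = 1.

1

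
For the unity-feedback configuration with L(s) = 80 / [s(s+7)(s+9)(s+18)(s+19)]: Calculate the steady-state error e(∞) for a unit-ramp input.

269.325

System type = 1 (one pole at s=0).
K_v = lim_{s→0} s·L(s) = 80 / (7·9·18·19) = 40/10773.
e_ss = 1/K_v = 1/(40/10773) = 269.325.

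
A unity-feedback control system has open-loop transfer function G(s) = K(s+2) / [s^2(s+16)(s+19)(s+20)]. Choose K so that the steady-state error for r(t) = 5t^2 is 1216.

Two free integrators in G(s): this is a type 2 system.
K_a = lim_{s→0} s^2·G(s) = K·2 / (16·19·20) = (1/3040)·K.
e_ss = 10/K_a = 1216 ⇒ K_a = 5/608 ⇒ K = (5/608)/(1/3040) = 25.

25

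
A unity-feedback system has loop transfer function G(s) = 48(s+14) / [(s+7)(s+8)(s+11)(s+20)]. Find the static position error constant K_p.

3/55

G(s) has no factors of s in the denominator, so the system is type 0.
K_p = lim_{s→0} G(s) = 48·14 / (7·8·11·20) = 3/55.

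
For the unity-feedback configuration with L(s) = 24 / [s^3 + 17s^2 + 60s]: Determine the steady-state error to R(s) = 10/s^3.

Factoring s from the denominator leaves a polynomial with constant term 60, so the system is type 1.
K_a = lim_{s→0} s^2·L(s) = 0; the steady-state error to this parabolic input grows without bound.

infinity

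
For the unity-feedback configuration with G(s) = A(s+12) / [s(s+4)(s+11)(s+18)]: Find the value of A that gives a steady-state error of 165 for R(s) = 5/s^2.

System type = 1 (one pole at s=0).
K_v = lim_{s→0} s·G(s) = A·12 / (4·11·18) = (1/66)·A.
e_ss = 5/K_v = 165 ⇒ K_v = 1/33 ⇒ A = (1/33)/(1/66) = 2.

2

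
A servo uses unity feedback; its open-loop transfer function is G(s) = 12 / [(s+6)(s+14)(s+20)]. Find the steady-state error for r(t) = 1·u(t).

140/141

System type = 0 (no poles at s=0).
K_p = lim_{s→0} G(s) = 12 / (6·14·20) = 1/140.
e_ss = 1/(1 + K_p) = 1/(141/140) = 140/141.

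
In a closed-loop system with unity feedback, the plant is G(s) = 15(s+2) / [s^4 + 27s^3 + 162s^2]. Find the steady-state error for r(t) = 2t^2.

Lowest-order denominator term is 162s^2, so the open loop has 2 poles at the origin → type 2 system.
K_a = lim_{s→0} s^2·G(s) = 15·2 / 162 = 5/27.
r(t) = 2t^2 gives R(s) = 4/s^3.
e_ss = 4/K_a = 4/(5/27) = 21.6.

21.6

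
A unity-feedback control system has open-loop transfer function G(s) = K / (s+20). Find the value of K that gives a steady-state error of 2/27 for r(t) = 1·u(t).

The open loop has no poles at the origin → type 0 system.
K_p = lim_{s→0} G(s) = K / (20) = 0.05·K.
e_ss = 1/(1 + K_p) = 2/27 ⇒ 1 + 0.05·K = 13.5 ⇒ K = 250.

250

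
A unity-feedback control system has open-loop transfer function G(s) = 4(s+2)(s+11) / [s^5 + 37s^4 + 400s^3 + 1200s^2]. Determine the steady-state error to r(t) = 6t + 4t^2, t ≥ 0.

1200/11

Factoring s^2 from the denominator leaves a polynomial with constant term 1200, so the system is type 2. By superposition:
  • 6t: tracked with zero error.
  • 4t^2: e_ss = 8/K_a with K_a=11/150 → 1200/11.
Total e_ss = 1200/11.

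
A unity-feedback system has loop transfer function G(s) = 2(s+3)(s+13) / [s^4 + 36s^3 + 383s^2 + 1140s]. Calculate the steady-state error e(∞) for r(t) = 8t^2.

Factoring s from the denominator leaves a polynomial with constant term 1140, so the system is type 1.
K_a = lim_{s→0} s^2·G(s) = 0; the steady-state error to this parabolic input grows without bound.

infinity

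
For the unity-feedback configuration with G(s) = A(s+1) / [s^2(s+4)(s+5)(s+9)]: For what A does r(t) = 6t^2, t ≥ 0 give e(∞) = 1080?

2

The open loop has two poles at the origin → type 2 system.
K_a = lim_{s→0} s^2·G(s) = A·1 / (4·5·9) = (1/180)·A.
e_ss = 12/K_a = 1080 ⇒ K_a = 1/90 ⇒ A = (1/90)/(1/180) = 2.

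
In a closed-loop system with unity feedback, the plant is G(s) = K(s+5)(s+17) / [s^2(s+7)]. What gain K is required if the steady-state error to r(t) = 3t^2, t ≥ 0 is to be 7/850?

60

System type = 2 (two poles at s=0).
K_a = lim_{s→0} s^2·G(s) = K·5·17 / (7) = (85/7)·K.
e_ss = 6/K_a = 7/850 ⇒ K_a = 5100/7 ⇒ K = (5100/7)/(85/7) = 60.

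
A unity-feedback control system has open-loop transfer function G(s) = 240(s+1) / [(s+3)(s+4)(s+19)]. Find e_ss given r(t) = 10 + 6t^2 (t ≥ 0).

infinity

System type = 0 (no poles at s=0). Treating each term separately:
  • 10: e_ss = 10/(1+K_p) with K_p=20/19 → 190/39.
  • 6t^2: a type-0 system cannot track it, e_ss → ∞.
The unbounded component dominates.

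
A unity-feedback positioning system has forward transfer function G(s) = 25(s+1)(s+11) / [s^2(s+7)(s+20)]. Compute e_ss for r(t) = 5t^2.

56/11

System type = 2 (two poles at s=0).
K_a = lim_{s→0} s^2·G(s) = 25·1·11 / (7·20) = 55/28.
r(t) = 5t^2 gives R(s) = 10/s^3.
e_ss = 10/K_a = 10/(55/28) = 56/11.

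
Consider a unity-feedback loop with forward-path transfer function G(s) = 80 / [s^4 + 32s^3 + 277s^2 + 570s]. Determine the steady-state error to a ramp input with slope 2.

14.25

Lowest-order denominator term is 570s, so the open loop has 1 pole at the origin → type 1 system.
K_v = lim_{s→0} s·G(s) = 80 / 570 = 8/57.
e_ss = 2/K_v = 2/(8/57) = 14.25.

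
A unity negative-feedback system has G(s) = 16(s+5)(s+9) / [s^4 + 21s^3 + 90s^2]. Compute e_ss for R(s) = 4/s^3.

0.5

Factoring s^2 from the denominator leaves a polynomial with constant term 90, so the system is type 2.
K_a = lim_{s→0} s^2·G(s) = 16·5·9 / 90 = 8.
r(t) = 2t^2 gives R(s) = 4/s^3.
e_ss = 4/K_a = 4/8 = 0.5.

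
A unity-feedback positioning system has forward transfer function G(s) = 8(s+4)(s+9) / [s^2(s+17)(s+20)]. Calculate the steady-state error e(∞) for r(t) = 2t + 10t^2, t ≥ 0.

425/18

G(s) has two factors of s in the denominator, so the system is type 2. Treating each term separately:
  • 2t: tracked with zero error.
  • 10t^2: e_ss = 20/K_a with K_a=72/85 → 425/18.
Total e_ss = 425/18.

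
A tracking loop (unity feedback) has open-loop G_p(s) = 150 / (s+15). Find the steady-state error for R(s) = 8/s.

8/11

System type = 0 (no poles at s=0).
K_p = lim_{s→0} G_p(s) = 150 / (15) = 10.
e_ss = 8/(1 + K_p) = 8/11.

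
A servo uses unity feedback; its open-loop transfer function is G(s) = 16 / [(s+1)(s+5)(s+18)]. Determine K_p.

System type = 0 (no poles at s=0).
K_p = lim_{s→0} G(s) = 16 / (1·5·18) = 8/45.

8/45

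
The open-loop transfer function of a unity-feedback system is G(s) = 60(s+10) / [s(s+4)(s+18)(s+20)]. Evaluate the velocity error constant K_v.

5/12

One free integrator in G(s): this is a type 1 system.
K_v = lim_{s→0} s·G(s) = 60·10 / (4·18·20) = 5/12.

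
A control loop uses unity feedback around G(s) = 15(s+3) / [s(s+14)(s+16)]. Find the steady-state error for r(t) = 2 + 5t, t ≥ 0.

224/9

One free integrator in G(s): this is a type 1 system. Treating each term separately:
  • 2: tracked with zero error.
  • 5t: e_ss = 5/K_v with K_v=45/224 → 224/9.
Total e_ss = 224/9.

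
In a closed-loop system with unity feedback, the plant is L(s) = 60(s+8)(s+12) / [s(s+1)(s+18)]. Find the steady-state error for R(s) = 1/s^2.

One free integrator in L(s): this is a type 1 system.
K_v = lim_{s→0} s·L(s) = 60·8·12 / (1·18) = 320.
e_ss = 1/K_v = 1/320.

1/320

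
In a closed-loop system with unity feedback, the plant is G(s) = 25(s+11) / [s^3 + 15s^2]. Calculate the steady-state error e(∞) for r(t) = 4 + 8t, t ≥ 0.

Lowest-order denominator term is 15s^2, so the open loop has 2 poles at the origin → type 2 system. By superposition:
  • 4: tracked with zero error.
  • 8t: tracked with zero error.
Total e_ss = 0.

0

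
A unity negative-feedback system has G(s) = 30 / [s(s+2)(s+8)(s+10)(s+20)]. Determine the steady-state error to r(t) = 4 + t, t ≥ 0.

G(s) has one factor of s in the denominator, so the system is type 1. By superposition:
  • 4: tracked with zero error.
  • t: e_ss = 1/K_v with K_v=3/320 → 320/3.
Total e_ss = 320/3.

320/3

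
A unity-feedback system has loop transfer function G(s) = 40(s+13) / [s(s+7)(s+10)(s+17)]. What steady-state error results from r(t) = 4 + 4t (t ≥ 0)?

119/13

G(s) has one factor of s in the denominator, so the system is type 1. Treating each term separately:
  • 4: tracked with zero error.
  • 4t: e_ss = 4/K_v with K_v=52/119 → 119/13.
Total e_ss = 119/13.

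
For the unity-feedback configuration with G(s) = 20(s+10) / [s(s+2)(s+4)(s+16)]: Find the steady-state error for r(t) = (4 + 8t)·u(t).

System type = 1 (one pole at s=0). By superposition:
  • 4: tracked with zero error.
  • 8t: e_ss = 8/K_v with K_v=1.5625 → 5.12.
Total e_ss = 5.12.

5.12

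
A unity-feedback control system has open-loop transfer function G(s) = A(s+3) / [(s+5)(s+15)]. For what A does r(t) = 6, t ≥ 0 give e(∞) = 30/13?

40

No free integrators in G(s): this is a type 0 system.
K_p = lim_{s→0} G(s) = A·3 / (5·15) = 0.04·A.
e_ss = 6/(1 + K_p) = 30/13 ⇒ 1 + 0.04·A = 2.6 ⇒ A = 40.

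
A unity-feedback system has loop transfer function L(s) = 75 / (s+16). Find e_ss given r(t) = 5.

80/91

L(s) has no factors of s in the denominator, so the system is type 0.
K_p = lim_{s→0} L(s) = 75 / (16) = 4.6875.
e_ss = 5/(1 + K_p) = 5/5.6875 = 80/91.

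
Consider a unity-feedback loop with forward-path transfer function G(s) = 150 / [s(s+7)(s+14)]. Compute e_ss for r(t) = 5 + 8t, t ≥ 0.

392/75

The open loop has one pole at the origin → type 1 system. By superposition:
  • 5: tracked with zero error.
  • 8t: e_ss = 8/K_v with K_v=75/49 → 392/75.
Total e_ss = 392/75.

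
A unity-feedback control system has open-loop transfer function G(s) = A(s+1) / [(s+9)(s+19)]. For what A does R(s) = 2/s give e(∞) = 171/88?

The open loop has no poles at the origin → type 0 system.
K_p = lim_{s→0} G(s) = A·1 / (9·19) = (1/171)·A.
e_ss = 2/(1 + K_p) = 171/88 ⇒ 1 + (1/171)·A = 176/171 ⇒ A = 5.

5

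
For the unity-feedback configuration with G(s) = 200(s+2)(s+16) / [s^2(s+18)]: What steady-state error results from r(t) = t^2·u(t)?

The open loop has two poles at the origin → type 2 system.
K_a = lim_{s→0} s^2·G(s) = 200·2·16 / (18) = 3200/9.
r(t) = t^2 gives R(s) = 2/s^3.
e_ss = 2/K_a = 2/(3200/9) = 9/1600.

9/1600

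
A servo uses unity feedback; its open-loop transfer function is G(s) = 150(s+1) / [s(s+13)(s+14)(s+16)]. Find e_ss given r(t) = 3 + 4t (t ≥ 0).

One free integrator in G(s): this is a type 1 system. Taking each input component in turn:
  • 3: tracked with zero error.
  • 4t: e_ss = 4/K_v with K_v=75/1456 → 5824/75.
Total e_ss = 5824/75.

5824/75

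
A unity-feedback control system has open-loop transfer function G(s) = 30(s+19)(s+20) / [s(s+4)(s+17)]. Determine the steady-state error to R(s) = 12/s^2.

G(s) has one factor of s in the denominator, so the system is type 1.
K_v = lim_{s→0} s·G(s) = 30·19·20 / (4·17) = 2850/17.
e_ss = 12/K_v = 12/(2850/17) = 34/475.

34/475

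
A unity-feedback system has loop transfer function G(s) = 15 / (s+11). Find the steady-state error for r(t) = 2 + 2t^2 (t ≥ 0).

infinity

The open loop has no poles at the origin → type 0 system. Taking each input component in turn:
  • 2: e_ss = 2/(1+K_p) with K_p=15/11 → 11/13.
  • 2t^2: a type-0 system cannot track it, e_ss → ∞.
The unbounded component dominates.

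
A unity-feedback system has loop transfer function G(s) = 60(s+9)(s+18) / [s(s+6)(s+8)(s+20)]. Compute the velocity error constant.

G(s) has one factor of s in the denominator, so the system is type 1.
K_v = lim_{s→0} s·G(s) = 60·9·18 / (6·8·20) = 10.125.

10.125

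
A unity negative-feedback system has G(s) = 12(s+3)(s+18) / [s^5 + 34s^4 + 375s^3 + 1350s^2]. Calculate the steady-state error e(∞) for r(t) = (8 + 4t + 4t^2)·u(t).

Lowest-order denominator term is 1350s^2, so the open loop has 2 poles at the origin → type 2 system. Taking each input component in turn:
  • 8: tracked with zero error.
  • 4t: tracked with zero error.
  • 4t^2: e_ss = 8/K_a with K_a=0.48 → 50/3.
Total e_ss = 50/3.

50/3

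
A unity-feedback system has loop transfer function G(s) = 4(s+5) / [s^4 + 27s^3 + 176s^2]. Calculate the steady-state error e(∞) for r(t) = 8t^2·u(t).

Lowest-order denominator term is 176s^2, so the open loop has 2 poles at the origin → type 2 system.
K_a = lim_{s→0} s^2·G(s) = 4·5 / 176 = 5/44.
r(t) = 8t^2 gives R(s) = 16/s^3.
e_ss = 16/K_a = 16/(5/44) = 140.8.

140.8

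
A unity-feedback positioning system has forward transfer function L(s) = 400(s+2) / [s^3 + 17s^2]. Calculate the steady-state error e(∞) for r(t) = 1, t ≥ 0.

The denominator has no term below 17s^2 — 2 poles at s=0, type 2.
K_p = ∞ for a type-2 system; e_ss to a step is zero.

0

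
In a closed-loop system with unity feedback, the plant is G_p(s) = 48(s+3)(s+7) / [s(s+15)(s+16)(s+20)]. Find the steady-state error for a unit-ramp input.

G_p(s) has one factor of s in the denominator, so the system is type 1.
K_v = lim_{s→0} s·G_p(s) = 48·3·7 / (15·16·20) = 0.21.
e_ss = 1/K_v = 1/0.21 = 100/21.

100/21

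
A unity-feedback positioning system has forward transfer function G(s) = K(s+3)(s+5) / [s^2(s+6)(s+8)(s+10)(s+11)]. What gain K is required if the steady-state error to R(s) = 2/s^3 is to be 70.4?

10

System type = 2 (two poles at s=0).
K_a = lim_{s→0} s^2·G(s) = K·3·5 / (6·8·10·11) = (1/352)·K.
e_ss = 2/K_a = 70.4 ⇒ K_a = 5/176 ⇒ K = (5/176)/(1/352) = 10.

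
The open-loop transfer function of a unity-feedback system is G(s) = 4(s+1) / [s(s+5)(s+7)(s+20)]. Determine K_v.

One free integrator in G(s): this is a type 1 system.
K_v = lim_{s→0} s·G(s) = 4·1 / (5·7·20) = 1/175.

1/175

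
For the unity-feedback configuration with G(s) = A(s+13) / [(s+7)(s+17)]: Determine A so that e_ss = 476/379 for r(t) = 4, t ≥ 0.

20

System type = 0 (no poles at s=0).
K_p = lim_{s→0} G(s) = A·13 / (7·17) = (13/119)·A.
e_ss = 4/(1 + K_p) = 476/379 ⇒ 1 + (13/119)·A = 379/119 ⇒ A = 20.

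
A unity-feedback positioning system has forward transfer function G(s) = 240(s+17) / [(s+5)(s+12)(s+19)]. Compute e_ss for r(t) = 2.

38/87

System type = 0 (no poles at s=0).
K_p = lim_{s→0} G(s) = 240·17 / (5·12·19) = 68/19.
e_ss = 2/(1 + K_p) = 2/(87/19) = 38/87.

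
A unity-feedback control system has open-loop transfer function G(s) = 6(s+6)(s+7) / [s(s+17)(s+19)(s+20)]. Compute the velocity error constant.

One free integrator in G(s): this is a type 1 system.
K_v = lim_{s→0} s·G(s) = 6·6·7 / (17·19·20) = 63/1615.

63/1615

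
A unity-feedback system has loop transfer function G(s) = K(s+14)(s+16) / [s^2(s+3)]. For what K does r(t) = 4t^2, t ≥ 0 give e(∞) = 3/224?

System type = 2 (two poles at s=0).
K_a = lim_{s→0} s^2·G(s) = K·14·16 / (3) = (224/3)·K.
e_ss = 8/K_a = 3/224 ⇒ K_a = 1792/3 ⇒ K = (1792/3)/(224/3) = 8.

8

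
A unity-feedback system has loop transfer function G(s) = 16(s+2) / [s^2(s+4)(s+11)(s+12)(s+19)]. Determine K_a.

2/627

G(s) has two factors of s in the denominator, so the system is type 2.
K_a = lim_{s→0} s^2·G(s) = 16·2 / (4·11·12·19) = 2/627.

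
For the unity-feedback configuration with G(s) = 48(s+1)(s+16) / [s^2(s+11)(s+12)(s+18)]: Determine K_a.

32/99

The open loop has two poles at the origin → type 2 system.
K_a = lim_{s→0} s^2·G(s) = 48·1·16 / (11·12·18) = 32/99.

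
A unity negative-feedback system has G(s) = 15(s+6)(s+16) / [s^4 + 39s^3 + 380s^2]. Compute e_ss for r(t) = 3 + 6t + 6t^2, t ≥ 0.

Factoring s^2 from the denominator leaves a polynomial with constant term 380, so the system is type 2. Taking each input component in turn:
  • 3: tracked with zero error.
  • 6t: tracked with zero error.
  • 6t^2: e_ss = 12/K_a with K_a=72/19 → 19/6.
Total e_ss = 19/6.

19/6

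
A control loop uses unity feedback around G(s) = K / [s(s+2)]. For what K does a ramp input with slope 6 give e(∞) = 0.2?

The open loop has one pole at the origin → type 1 system.
K_v = lim_{s→0} s·G(s) = K / (2) = 0.5·K.
e_ss = 6/K_v = 0.2 ⇒ K_v = 30 ⇒ K = 30/0.5 = 60.

60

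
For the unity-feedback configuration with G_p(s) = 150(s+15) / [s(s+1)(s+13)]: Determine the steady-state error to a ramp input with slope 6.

13/375

One free integrator in G_p(s): this is a type 1 system.
K_v = lim_{s→0} s·G_p(s) = 150·15 / (1·13) = 2250/13.
e_ss = 6/K_v = 6/(2250/13) = 13/375.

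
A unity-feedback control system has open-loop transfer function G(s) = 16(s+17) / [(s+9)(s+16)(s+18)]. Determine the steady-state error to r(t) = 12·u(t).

1944/179

No free integrators in G(s): this is a type 0 system.
K_p = lim_{s→0} G(s) = 16·17 / (9·16·18) = 17/162.
e_ss = 12/(1 + K_p) = 12/(179/162) = 1944/179.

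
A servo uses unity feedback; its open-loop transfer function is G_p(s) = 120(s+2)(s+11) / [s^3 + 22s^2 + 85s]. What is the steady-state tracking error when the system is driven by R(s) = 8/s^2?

Factoring s from the denominator leaves a polynomial with constant term 85, so the system is type 1.
K_v = lim_{s→0} s·G_p(s) = 120·2·11 / 85 = 528/17.
e_ss = 8/K_v = 8/(528/17) = 17/66.

17/66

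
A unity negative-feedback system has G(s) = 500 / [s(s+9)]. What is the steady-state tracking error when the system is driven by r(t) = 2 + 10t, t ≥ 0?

0.18

G(s) has one factor of s in the denominator, so the system is type 1. By superposition:
  • 2: tracked with zero error.
  • 10t: e_ss = 10/K_v with K_v=500/9 → 0.18.
Total e_ss = 0.18.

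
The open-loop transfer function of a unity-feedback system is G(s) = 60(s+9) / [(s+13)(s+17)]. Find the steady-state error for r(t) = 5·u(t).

No free integrators in G(s): this is a type 0 system.
K_p = lim_{s→0} G(s) = 60·9 / (13·17) = 540/221.
e_ss = 5/(1 + K_p) = 5/(761/221) = 1105/761.

1105/761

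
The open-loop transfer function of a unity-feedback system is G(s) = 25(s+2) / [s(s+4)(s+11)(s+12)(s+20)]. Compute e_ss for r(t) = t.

211.2

G(s) has one factor of s in the denominator, so the system is type 1.
K_v = lim_{s→0} s·G(s) = 25·2 / (4·11·12·20) = 5/1056.
e_ss = 1/K_v = 1/(5/1056) = 211.2.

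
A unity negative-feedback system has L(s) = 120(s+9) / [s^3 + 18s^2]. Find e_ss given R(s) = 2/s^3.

The denominator has no term below 18s^2 — 2 poles at s=0, type 2.
K_a = lim_{s→0} s^2·L(s) = 120·9 / 18 = 60.
r(t) = t^2 gives R(s) = 2/s^3.
e_ss = 2/K_a = 2/60 = 1/30.

1/30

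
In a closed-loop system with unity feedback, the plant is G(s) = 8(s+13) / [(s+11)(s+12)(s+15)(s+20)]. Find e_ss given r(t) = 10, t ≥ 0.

49500/4963

No free integrators in G(s): this is a type 0 system.
K_p = lim_{s→0} G(s) = 8·13 / (11·12·15·20) = 13/4950.
e_ss = 10/(1 + K_p) = 10/(4963/4950) = 49500/4963.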